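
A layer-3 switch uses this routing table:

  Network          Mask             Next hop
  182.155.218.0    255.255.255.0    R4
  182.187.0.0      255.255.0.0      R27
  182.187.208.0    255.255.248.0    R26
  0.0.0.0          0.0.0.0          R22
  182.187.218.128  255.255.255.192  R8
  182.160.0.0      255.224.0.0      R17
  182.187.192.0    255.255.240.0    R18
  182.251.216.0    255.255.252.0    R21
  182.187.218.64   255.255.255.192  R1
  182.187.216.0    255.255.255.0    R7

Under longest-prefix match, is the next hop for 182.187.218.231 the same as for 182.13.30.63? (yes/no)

182.187.218.231: longest match 182.187.0.0/16 -> R27
182.13.30.63: longest match 0.0.0.0/0 -> R22

no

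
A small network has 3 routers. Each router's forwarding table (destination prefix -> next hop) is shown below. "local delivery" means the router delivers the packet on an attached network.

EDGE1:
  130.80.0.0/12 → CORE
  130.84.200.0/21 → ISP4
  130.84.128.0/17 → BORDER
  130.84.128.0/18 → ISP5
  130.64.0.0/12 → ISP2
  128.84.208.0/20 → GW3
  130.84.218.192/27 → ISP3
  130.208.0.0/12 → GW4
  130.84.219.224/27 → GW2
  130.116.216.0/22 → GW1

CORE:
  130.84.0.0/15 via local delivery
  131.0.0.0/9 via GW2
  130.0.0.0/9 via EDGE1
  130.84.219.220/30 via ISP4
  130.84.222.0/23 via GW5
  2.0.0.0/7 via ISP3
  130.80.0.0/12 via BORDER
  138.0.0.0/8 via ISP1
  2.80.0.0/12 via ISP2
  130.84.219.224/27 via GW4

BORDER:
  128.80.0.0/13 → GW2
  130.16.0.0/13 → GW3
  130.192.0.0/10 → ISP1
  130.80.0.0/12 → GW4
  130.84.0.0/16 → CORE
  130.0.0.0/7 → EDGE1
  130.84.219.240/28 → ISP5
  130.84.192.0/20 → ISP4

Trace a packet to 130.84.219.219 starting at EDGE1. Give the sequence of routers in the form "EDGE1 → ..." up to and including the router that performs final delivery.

EDGE1 → BORDER → CORE

At EDGE1: longest match for 130.84.219.219 is 130.84.128.0/17 -> BORDER
At BORDER: longest match for 130.84.219.219 is 130.84.0.0/16 -> CORE
At CORE: longest match for 130.84.219.219 is 130.84.0.0/15 -> local delivery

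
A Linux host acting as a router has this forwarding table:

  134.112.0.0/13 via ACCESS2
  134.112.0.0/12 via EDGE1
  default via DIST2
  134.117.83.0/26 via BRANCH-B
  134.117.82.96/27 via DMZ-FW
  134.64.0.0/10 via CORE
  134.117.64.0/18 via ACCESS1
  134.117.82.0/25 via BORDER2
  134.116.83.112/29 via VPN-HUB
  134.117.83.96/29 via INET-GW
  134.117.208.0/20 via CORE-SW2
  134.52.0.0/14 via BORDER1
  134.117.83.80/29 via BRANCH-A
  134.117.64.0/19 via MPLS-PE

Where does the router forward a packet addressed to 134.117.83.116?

MPLS-PE

Routes whose prefix contains 134.117.83.116:
  0.0.0.0/0 (default, matches everything) -> DIST2
  134.64.0.0/10 (134.64.0.0 - 134.127.255.255) -> CORE
  134.112.0.0/12 (134.112.0.0 - 134.127.255.255) -> EDGE1
  134.112.0.0/13 (134.112.0.0 - 134.119.255.255) -> ACCESS2
  134.117.64.0/18 (134.117.64.0 - 134.117.127.255) -> ACCESS1
  134.117.64.0/19 (134.117.64.0 - 134.117.95.255) -> MPLS-PE
More-specific entries that do NOT match:
  134.116.83.112/29 (134.116.83.112 - 134.116.83.119) does not contain 134.117.83.116
  134.117.83.96/29 (134.117.83.96 - 134.117.83.103) does not contain 134.117.83.116
  134.117.83.80/29 (134.117.83.80 - 134.117.83.87) does not contain 134.117.83.116
  134.117.82.96/27 (134.117.82.96 - 134.117.82.127) does not contain 134.117.83.116
  134.117.83.0/26 (134.117.83.0 - 134.117.83.63) does not contain 134.117.83.116
  134.117.82.0/25 (134.117.82.0 - 134.117.82.127) does not contain 134.117.83.116
  134.117.208.0/20 (134.117.208.0 - 134.117.223.255) does not contain 134.117.83.116
Longest matching prefix is /19 -> next hop MPLS-PE.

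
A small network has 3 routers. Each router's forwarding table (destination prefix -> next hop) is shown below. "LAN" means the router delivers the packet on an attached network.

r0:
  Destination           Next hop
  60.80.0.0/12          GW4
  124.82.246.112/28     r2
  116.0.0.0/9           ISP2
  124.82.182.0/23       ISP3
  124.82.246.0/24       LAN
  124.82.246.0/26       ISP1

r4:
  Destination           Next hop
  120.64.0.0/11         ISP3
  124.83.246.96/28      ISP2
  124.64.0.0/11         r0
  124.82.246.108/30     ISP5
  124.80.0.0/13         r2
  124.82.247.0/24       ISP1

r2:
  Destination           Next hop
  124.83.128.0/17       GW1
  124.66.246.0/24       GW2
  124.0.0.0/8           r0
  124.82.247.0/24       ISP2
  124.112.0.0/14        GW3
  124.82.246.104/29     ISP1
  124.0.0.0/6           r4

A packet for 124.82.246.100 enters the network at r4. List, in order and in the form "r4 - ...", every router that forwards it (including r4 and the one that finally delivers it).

r4 - r2 - r0

At r4: longest match for 124.82.246.100 is 124.80.0.0/13 -> r2
At r2: longest match for 124.82.246.100 is 124.0.0.0/8 -> r0
At r0: longest match for 124.82.246.100 is 124.82.246.0/24 -> LAN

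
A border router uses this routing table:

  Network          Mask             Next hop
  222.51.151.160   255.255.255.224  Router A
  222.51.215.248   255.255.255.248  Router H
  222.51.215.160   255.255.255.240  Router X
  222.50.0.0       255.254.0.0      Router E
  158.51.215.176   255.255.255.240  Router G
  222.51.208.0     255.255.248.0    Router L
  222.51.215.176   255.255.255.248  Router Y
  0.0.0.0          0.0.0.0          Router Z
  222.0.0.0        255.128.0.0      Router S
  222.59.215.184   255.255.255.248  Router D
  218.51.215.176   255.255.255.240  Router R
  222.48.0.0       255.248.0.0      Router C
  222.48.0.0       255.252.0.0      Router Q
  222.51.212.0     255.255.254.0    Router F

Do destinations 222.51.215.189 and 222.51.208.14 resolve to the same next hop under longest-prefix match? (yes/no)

yes

222.51.215.189: longest match 222.51.208.0/21 -> Router L
222.51.208.14: longest match 222.51.208.0/21 -> Router L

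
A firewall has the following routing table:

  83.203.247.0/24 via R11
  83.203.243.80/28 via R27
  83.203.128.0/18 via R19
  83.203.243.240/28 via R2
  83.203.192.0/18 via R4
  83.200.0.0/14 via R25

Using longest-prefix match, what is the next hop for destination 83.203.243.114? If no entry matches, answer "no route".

Routes whose prefix contains 83.203.243.114:
  83.200.0.0/14 (83.200.0.0 - 83.203.255.255) -> R25
  83.203.192.0/18 (83.203.192.0 - 83.203.255.255) -> R4
More-specific entries that do NOT match:
  83.203.243.80/28 (83.203.243.80 - 83.203.243.95) does not contain 83.203.243.114
  83.203.243.240/28 (83.203.243.240 - 83.203.243.255) does not contain 83.203.243.114
  83.203.247.0/24 (83.203.247.0 - 83.203.247.255) does not contain 83.203.243.114
Longest matching prefix is /18 -> next hop R4.

R4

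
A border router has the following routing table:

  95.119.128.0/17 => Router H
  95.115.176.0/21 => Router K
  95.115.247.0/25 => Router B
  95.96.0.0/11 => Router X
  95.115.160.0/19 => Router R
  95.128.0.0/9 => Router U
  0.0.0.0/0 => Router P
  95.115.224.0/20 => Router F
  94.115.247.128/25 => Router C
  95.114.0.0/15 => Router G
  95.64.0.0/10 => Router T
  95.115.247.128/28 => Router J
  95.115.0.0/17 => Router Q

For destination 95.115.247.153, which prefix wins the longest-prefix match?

95.114.0.0/15

Entries matching 95.115.247.153:
  0.0.0.0/0 (default, matches everything)
  95.64.0.0/10 (95.64.0.0 - 95.127.255.255)
  95.96.0.0/11 (95.96.0.0 - 95.127.255.255)
  95.114.0.0/15 (95.114.0.0 - 95.115.255.255)
Most specific is 95.114.0.0/15.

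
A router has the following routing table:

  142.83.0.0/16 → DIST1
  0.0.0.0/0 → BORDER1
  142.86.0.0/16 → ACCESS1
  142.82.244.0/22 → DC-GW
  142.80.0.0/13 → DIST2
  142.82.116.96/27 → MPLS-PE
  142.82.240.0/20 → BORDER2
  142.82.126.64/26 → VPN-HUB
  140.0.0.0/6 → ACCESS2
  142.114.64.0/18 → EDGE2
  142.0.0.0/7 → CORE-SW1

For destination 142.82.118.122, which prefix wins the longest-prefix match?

142.80.0.0/13

Entries matching 142.82.118.122:
  0.0.0.0/0 (default, matches everything)
  140.0.0.0/6 (140.0.0.0 - 143.255.255.255)
  142.0.0.0/7 (142.0.0.0 - 143.255.255.255)
  142.80.0.0/13 (142.80.0.0 - 142.87.255.255)
Most specific is 142.80.0.0/13.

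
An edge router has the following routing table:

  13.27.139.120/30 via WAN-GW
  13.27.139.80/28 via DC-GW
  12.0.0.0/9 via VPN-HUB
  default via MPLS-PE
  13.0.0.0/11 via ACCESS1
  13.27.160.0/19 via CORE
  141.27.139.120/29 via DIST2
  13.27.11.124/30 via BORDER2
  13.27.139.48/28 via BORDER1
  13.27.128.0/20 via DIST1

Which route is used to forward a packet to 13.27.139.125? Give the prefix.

Entries matching 13.27.139.125:
  0.0.0.0/0 (default, matches everything)
  13.0.0.0/11 (13.0.0.0 - 13.31.255.255)
  13.27.128.0/20 (13.27.128.0 - 13.27.143.255)
Most specific is 13.27.128.0/20.

13.27.128.0/20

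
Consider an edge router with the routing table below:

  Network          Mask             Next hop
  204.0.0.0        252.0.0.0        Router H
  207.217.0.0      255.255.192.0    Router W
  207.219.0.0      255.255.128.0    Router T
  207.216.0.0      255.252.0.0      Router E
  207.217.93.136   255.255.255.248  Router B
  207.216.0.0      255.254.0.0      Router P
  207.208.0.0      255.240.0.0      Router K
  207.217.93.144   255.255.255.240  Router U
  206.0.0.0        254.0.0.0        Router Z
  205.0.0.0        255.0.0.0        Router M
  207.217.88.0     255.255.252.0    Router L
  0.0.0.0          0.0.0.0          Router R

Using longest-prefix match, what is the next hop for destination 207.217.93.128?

Router P

Routes whose prefix contains 207.217.93.128:
  0.0.0.0/0 (default, matches everything) -> Router R
  204.0.0.0/6 (204.0.0.0 - 207.255.255.255) -> Router H
  206.0.0.0/7 (206.0.0.0 - 207.255.255.255) -> Router Z
  207.208.0.0/12 (207.208.0.0 - 207.223.255.255) -> Router K
  207.216.0.0/14 (207.216.0.0 - 207.219.255.255) -> Router E
  207.216.0.0/15 (207.216.0.0 - 207.217.255.255) -> Router P
More-specific entries that do NOT match:
  207.217.93.136/29 (207.217.93.136 - 207.217.93.143) does not contain 207.217.93.128
  207.217.93.144/28 (207.217.93.144 - 207.217.93.159) does not contain 207.217.93.128
  207.217.88.0/22 (207.217.88.0 - 207.217.91.255) does not contain 207.217.93.128
  207.217.0.0/18 (207.217.0.0 - 207.217.63.255) does not contain 207.217.93.128
  207.219.0.0/17 (207.219.0.0 - 207.219.127.255) does not contain 207.217.93.128
Longest matching prefix is /15 -> next hop Router P.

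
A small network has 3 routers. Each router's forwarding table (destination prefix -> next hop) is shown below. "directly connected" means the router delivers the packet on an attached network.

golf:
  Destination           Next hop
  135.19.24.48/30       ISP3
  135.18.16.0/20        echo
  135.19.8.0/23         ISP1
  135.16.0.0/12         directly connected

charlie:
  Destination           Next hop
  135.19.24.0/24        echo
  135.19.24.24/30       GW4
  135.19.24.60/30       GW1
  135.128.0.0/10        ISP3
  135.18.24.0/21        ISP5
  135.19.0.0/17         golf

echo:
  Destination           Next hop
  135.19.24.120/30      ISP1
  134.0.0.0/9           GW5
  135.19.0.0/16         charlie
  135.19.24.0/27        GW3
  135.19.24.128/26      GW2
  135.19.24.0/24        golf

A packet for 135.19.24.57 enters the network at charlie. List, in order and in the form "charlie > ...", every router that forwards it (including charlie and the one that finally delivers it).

At charlie: longest match for 135.19.24.57 is 135.19.24.0/24 -> echo
At echo: longest match for 135.19.24.57 is 135.19.24.0/24 -> golf
At golf: longest match for 135.19.24.57 is 135.16.0.0/12 -> directly connected

charlie > echo > golf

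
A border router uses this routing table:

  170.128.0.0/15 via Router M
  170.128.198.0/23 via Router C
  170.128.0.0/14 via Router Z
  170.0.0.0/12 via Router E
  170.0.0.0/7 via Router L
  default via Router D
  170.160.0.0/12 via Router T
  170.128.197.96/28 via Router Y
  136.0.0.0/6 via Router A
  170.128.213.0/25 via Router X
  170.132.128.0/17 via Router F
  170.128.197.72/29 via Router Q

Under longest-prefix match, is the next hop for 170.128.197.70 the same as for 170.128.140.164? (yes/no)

yes

170.128.197.70: longest match 170.128.0.0/15 -> Router M
170.128.140.164: longest match 170.128.0.0/15 -> Router M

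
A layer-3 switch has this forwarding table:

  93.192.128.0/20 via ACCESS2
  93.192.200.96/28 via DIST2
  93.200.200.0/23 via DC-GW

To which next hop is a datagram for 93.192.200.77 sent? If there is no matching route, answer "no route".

no route

No entry's prefix contains 93.192.200.77; there is no default route.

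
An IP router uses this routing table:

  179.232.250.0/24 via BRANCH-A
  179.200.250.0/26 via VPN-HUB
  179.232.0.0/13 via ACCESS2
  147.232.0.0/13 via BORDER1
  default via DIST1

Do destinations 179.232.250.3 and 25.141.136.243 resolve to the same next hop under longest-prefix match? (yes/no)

no

179.232.250.3: longest match 179.232.250.0/24 -> BRANCH-A
25.141.136.243: longest match 0.0.0.0/0 -> DIST1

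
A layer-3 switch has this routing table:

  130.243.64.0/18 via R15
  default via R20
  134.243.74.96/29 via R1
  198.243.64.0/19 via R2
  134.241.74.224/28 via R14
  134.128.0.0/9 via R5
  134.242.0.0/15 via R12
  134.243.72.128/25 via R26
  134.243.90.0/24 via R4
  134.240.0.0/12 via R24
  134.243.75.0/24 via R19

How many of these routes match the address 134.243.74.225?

4

Prefixes containing 134.243.74.225:
  0.0.0.0/0 (default, matches everything)
  134.128.0.0/9 (134.128.0.0 - 134.255.255.255)
  134.240.0.0/12 (134.240.0.0 - 134.255.255.255)
  134.242.0.0/15 (134.242.0.0 - 134.243.255.255)
Total matching entries: 4.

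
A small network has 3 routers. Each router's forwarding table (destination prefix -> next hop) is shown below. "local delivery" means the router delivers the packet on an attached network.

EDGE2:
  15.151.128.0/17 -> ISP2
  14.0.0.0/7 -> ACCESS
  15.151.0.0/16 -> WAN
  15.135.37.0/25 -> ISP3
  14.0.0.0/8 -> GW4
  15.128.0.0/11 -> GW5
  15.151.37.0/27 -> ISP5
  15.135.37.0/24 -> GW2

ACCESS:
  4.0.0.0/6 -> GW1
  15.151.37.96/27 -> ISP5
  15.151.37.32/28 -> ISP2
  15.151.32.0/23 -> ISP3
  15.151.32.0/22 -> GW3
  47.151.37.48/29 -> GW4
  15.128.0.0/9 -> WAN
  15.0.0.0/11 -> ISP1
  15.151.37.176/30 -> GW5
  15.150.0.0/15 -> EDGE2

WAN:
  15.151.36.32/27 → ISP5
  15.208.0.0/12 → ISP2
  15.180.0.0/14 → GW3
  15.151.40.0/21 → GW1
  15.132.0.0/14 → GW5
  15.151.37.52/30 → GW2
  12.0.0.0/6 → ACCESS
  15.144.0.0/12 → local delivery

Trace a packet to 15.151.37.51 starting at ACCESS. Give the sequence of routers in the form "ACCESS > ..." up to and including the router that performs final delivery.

ACCESS > EDGE2 > WAN

At ACCESS: longest match for 15.151.37.51 is 15.150.0.0/15 -> EDGE2
At EDGE2: longest match for 15.151.37.51 is 15.151.0.0/16 -> WAN
At WAN: longest match for 15.151.37.51 is 15.144.0.0/12 -> local delivery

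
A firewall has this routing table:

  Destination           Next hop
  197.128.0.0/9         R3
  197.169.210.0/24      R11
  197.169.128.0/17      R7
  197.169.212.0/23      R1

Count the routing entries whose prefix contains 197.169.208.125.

2

Prefixes containing 197.169.208.125:
  197.128.0.0/9 (197.128.0.0 - 197.255.255.255)
  197.169.128.0/17 (197.169.128.0 - 197.169.255.255)
Total matching entries: 2.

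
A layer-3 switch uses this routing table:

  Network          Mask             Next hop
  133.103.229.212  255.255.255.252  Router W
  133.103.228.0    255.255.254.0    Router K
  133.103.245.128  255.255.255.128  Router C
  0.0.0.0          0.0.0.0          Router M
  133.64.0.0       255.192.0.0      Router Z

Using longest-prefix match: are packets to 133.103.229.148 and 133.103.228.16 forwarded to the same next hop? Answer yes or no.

yes

133.103.229.148: longest match 133.103.228.0/23 -> Router K
133.103.228.16: longest match 133.103.228.0/23 -> Router K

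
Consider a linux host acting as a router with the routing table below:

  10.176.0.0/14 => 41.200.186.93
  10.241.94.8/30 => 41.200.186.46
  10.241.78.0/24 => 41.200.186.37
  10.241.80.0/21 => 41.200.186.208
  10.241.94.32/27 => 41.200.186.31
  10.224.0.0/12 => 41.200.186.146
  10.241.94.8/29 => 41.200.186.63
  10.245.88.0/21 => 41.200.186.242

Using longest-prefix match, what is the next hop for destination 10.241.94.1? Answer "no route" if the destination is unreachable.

No entry's prefix contains 10.241.94.1; there is no default route.

no route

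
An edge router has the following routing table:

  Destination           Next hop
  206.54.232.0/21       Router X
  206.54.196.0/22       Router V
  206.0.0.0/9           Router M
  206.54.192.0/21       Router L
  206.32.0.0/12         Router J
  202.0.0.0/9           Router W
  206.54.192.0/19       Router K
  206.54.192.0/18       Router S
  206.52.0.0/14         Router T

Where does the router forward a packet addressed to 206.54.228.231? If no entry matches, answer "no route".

Router S

Routes whose prefix contains 206.54.228.231:
  206.0.0.0/9 (206.0.0.0 - 206.127.255.255) -> Router M
  206.52.0.0/14 (206.52.0.0 - 206.55.255.255) -> Router T
  206.54.192.0/18 (206.54.192.0 - 206.54.255.255) -> Router S
More-specific entries that do NOT match:
  206.54.196.0/22 (206.54.196.0 - 206.54.199.255) does not contain 206.54.228.231
  206.54.232.0/21 (206.54.232.0 - 206.54.239.255) does not contain 206.54.228.231
  206.54.192.0/21 (206.54.192.0 - 206.54.199.255) does not contain 206.54.228.231
  206.54.192.0/19 (206.54.192.0 - 206.54.223.255) does not contain 206.54.228.231
Longest matching prefix is /18 -> next hop Router S.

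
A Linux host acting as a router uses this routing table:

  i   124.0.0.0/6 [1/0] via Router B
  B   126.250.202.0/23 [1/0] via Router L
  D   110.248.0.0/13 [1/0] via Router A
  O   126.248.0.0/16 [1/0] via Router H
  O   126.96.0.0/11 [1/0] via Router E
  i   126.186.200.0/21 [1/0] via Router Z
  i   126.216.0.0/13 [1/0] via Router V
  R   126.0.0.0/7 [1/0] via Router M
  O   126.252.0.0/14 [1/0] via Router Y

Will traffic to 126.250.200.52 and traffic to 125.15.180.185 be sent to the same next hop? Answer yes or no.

no

126.250.200.52: longest match 126.0.0.0/7 -> Router M
125.15.180.185: longest match 124.0.0.0/6 -> Router B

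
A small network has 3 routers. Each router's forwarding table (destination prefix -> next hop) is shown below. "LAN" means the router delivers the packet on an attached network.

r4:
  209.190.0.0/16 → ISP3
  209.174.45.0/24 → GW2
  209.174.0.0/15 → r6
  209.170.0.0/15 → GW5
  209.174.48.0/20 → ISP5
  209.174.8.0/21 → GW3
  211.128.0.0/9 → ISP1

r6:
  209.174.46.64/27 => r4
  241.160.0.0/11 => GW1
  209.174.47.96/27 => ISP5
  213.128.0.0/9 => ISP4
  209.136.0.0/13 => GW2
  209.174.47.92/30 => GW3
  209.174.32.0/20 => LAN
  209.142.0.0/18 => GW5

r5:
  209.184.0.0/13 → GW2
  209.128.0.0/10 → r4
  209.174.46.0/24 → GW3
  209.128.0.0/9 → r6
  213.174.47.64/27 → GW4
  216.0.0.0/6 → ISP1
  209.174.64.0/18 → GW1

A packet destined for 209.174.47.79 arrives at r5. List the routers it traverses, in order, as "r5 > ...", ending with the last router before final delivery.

r5 > r4 > r6

At r5: longest match for 209.174.47.79 is 209.128.0.0/10 -> r4
At r4: longest match for 209.174.47.79 is 209.174.0.0/15 -> r6
At r6: longest match for 209.174.47.79 is 209.174.32.0/20 -> LAN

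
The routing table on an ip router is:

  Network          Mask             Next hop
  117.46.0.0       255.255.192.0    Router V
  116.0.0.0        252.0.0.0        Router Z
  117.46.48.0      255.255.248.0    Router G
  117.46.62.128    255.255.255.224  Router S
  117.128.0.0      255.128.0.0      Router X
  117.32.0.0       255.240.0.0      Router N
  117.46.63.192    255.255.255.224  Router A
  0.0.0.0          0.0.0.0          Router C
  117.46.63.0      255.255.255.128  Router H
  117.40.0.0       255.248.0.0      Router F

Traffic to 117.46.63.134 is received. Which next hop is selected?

Routes whose prefix contains 117.46.63.134:
  0.0.0.0/0 (default, matches everything) -> Router C
  116.0.0.0/6 (116.0.0.0 - 119.255.255.255) -> Router Z
  117.32.0.0/12 (117.32.0.0 - 117.47.255.255) -> Router N
  117.40.0.0/13 (117.40.0.0 - 117.47.255.255) -> Router F
  117.46.0.0/18 (117.46.0.0 - 117.46.63.255) -> Router V
More-specific entries that do NOT match:
  117.46.62.128/27 (117.46.62.128 - 117.46.62.159) does not contain 117.46.63.134
  117.46.63.192/27 (117.46.63.192 - 117.46.63.223) does not contain 117.46.63.134
  117.46.63.0/25 (117.46.63.0 - 117.46.63.127) does not contain 117.46.63.134
  117.46.48.0/21 (117.46.48.0 - 117.46.55.255) does not contain 117.46.63.134
Longest matching prefix is /18 -> next hop Router V.

Router V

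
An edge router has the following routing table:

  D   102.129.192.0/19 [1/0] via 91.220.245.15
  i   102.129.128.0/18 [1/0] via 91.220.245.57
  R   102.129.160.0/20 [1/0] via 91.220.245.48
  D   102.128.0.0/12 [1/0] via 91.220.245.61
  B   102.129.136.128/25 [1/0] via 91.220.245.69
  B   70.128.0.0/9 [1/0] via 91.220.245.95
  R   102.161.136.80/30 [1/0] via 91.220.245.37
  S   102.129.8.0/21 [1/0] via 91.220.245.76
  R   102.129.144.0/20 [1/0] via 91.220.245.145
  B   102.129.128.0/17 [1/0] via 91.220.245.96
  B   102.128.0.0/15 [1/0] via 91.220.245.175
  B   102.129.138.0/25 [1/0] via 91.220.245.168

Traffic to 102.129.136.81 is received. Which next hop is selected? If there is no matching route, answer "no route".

Routes whose prefix contains 102.129.136.81:
  102.128.0.0/12 (102.128.0.0 - 102.143.255.255) -> 91.220.245.61
  102.128.0.0/15 (102.128.0.0 - 102.129.255.255) -> 91.220.245.175
  102.129.128.0/17 (102.129.128.0 - 102.129.255.255) -> 91.220.245.96
  102.129.128.0/18 (102.129.128.0 - 102.129.191.255) -> 91.220.245.57
More-specific entries that do NOT match:
  102.161.136.80/30 (102.161.136.80 - 102.161.136.83) does not contain 102.129.136.81
  102.129.136.128/25 (102.129.136.128 - 102.129.136.255) does not contain 102.129.136.81
  102.129.138.0/25 (102.129.138.0 - 102.129.138.127) does not contain 102.129.136.81
  102.129.8.0/21 (102.129.8.0 - 102.129.15.255) does not contain 102.129.136.81
  102.129.160.0/20 (102.129.160.0 - 102.129.175.255) does not contain 102.129.136.81
  102.129.144.0/20 (102.129.144.0 - 102.129.159.255) does not contain 102.129.136.81
  102.129.192.0/19 (102.129.192.0 - 102.129.223.255) does not contain 102.129.136.81
Longest matching prefix is /18 -> next hop 91.220.245.57.

91.220.245.57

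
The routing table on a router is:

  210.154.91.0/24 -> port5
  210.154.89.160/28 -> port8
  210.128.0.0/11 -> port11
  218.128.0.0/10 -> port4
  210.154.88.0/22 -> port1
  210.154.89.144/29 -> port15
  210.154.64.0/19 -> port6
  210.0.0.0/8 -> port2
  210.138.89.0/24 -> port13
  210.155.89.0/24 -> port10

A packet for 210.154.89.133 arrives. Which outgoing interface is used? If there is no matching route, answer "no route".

Routes whose prefix contains 210.154.89.133:
  210.0.0.0/8 (210.0.0.0 - 210.255.255.255) -> port2
  210.128.0.0/11 (210.128.0.0 - 210.159.255.255) -> port11
  210.154.64.0/19 (210.154.64.0 - 210.154.95.255) -> port6
  210.154.88.0/22 (210.154.88.0 - 210.154.91.255) -> port1
More-specific entries that do NOT match:
  210.154.89.144/29 (210.154.89.144 - 210.154.89.151) does not contain 210.154.89.133
  210.154.89.160/28 (210.154.89.160 - 210.154.89.175) does not contain 210.154.89.133
  210.154.91.0/24 (210.154.91.0 - 210.154.91.255) does not contain 210.154.89.133
  210.138.89.0/24 (210.138.89.0 - 210.138.89.255) does not contain 210.154.89.133
  210.155.89.0/24 (210.155.89.0 - 210.155.89.255) does not contain 210.154.89.133
Longest matching prefix is /22 -> interface port1.

port1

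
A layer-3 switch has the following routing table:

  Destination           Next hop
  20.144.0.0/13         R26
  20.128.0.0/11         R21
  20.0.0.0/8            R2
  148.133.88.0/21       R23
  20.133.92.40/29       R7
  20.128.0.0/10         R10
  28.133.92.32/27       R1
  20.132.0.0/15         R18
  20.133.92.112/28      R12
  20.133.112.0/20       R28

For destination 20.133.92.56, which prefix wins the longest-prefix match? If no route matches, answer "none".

20.132.0.0/15

Entries matching 20.133.92.56:
  20.0.0.0/8 (20.0.0.0 - 20.255.255.255)
  20.128.0.0/10 (20.128.0.0 - 20.191.255.255)
  20.128.0.0/11 (20.128.0.0 - 20.159.255.255)
  20.132.0.0/15 (20.132.0.0 - 20.133.255.255)
Most specific is 20.132.0.0/15.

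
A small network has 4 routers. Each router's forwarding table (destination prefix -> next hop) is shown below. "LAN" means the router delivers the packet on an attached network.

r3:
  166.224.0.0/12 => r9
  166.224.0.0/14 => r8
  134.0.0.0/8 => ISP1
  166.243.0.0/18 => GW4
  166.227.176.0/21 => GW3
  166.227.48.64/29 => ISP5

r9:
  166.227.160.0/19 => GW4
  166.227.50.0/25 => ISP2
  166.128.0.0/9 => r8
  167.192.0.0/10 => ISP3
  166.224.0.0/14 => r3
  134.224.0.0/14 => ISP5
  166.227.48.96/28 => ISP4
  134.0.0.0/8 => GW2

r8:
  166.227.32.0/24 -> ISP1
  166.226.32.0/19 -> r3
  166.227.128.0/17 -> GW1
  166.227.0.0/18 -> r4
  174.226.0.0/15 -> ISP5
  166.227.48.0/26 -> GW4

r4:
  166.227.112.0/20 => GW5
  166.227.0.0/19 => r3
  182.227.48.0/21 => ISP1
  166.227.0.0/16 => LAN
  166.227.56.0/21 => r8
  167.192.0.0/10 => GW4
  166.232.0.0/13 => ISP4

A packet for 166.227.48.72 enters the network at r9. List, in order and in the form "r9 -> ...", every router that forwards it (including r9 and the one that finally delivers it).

At r9: longest match for 166.227.48.72 is 166.224.0.0/14 -> r3
At r3: longest match for 166.227.48.72 is 166.224.0.0/14 -> r8
At r8: longest match for 166.227.48.72 is 166.227.0.0/18 -> r4
At r4: longest match for 166.227.48.72 is 166.227.0.0/16 -> LAN

r9 -> r3 -> r8 -> r4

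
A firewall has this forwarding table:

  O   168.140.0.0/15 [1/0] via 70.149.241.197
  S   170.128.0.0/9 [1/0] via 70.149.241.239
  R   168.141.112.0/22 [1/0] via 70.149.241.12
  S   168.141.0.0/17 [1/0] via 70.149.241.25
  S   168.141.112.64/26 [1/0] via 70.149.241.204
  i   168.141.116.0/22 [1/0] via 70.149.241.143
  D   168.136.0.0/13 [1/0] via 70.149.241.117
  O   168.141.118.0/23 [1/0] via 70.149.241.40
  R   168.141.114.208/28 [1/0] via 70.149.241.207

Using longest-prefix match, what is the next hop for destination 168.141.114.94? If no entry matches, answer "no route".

Routes whose prefix contains 168.141.114.94:
  168.136.0.0/13 (168.136.0.0 - 168.143.255.255) -> 70.149.241.117
  168.140.0.0/15 (168.140.0.0 - 168.141.255.255) -> 70.149.241.197
  168.141.0.0/17 (168.141.0.0 - 168.141.127.255) -> 70.149.241.25
  168.141.112.0/22 (168.141.112.0 - 168.141.115.255) -> 70.149.241.12
More-specific entries that do NOT match:
  168.141.114.208/28 (168.141.114.208 - 168.141.114.223) does not contain 168.141.114.94
  168.141.112.64/26 (168.141.112.64 - 168.141.112.127) does not contain 168.141.114.94
  168.141.118.0/23 (168.141.118.0 - 168.141.119.255) does not contain 168.141.114.94
Longest matching prefix is /22 -> next hop 70.149.241.12.

70.149.241.12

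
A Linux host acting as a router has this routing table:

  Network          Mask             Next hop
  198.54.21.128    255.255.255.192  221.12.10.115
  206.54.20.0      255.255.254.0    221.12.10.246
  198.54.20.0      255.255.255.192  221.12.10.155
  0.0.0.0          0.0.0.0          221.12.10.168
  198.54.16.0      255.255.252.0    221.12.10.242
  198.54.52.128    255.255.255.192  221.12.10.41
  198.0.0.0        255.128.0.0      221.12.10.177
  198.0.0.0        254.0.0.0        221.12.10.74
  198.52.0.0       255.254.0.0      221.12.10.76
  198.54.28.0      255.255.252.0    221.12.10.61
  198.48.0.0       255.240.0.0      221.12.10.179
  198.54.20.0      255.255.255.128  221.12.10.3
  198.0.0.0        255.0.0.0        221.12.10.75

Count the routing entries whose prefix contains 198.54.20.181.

Prefixes containing 198.54.20.181:
  0.0.0.0/0 (default, matches everything)
  198.0.0.0/7 (198.0.0.0 - 199.255.255.255)
  198.0.0.0/8 (198.0.0.0 - 198.255.255.255)
  198.0.0.0/9 (198.0.0.0 - 198.127.255.255)
  198.48.0.0/12 (198.48.0.0 - 198.63.255.255)
Total matching entries: 5.

5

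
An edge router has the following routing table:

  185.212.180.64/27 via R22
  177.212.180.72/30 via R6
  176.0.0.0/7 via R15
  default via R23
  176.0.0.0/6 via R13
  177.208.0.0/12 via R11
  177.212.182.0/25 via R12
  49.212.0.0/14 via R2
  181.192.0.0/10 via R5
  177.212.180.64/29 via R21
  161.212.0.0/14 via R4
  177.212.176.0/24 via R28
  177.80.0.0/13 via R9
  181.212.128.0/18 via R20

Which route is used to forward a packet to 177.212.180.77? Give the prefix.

177.208.0.0/12

Entries matching 177.212.180.77:
  0.0.0.0/0 (default, matches everything)
  176.0.0.0/6 (176.0.0.0 - 179.255.255.255)
  176.0.0.0/7 (176.0.0.0 - 177.255.255.255)
  177.208.0.0/12 (177.208.0.0 - 177.223.255.255)
Most specific is 177.208.0.0/12.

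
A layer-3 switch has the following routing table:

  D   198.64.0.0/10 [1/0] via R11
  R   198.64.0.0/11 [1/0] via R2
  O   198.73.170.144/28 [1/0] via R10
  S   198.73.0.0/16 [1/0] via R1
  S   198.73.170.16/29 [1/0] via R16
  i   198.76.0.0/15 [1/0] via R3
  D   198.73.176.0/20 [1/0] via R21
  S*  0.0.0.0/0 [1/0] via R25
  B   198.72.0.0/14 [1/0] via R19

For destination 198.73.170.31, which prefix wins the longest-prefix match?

198.73.0.0/16

Entries matching 198.73.170.31:
  0.0.0.0/0 (default, matches everything)
  198.64.0.0/10 (198.64.0.0 - 198.127.255.255)
  198.64.0.0/11 (198.64.0.0 - 198.95.255.255)
  198.72.0.0/14 (198.72.0.0 - 198.75.255.255)
  198.73.0.0/16 (198.73.0.0 - 198.73.255.255)
Most specific is 198.73.0.0/16.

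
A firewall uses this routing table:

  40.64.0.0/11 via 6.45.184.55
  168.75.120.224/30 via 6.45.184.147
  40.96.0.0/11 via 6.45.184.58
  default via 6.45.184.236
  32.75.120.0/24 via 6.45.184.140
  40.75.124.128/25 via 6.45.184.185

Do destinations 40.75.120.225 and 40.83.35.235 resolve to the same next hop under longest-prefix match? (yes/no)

40.75.120.225: longest match 40.64.0.0/11 -> 6.45.184.55
40.83.35.235: longest match 40.64.0.0/11 -> 6.45.184.55

yes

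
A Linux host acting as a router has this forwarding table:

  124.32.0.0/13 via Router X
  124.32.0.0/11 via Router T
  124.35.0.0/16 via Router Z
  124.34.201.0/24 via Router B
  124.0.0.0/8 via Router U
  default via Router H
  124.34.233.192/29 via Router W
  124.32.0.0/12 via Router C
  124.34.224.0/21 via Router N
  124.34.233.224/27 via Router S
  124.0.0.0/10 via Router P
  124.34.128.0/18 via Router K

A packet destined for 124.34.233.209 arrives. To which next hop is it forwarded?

Router X

Routes whose prefix contains 124.34.233.209:
  0.0.0.0/0 (default, matches everything) -> Router H
  124.0.0.0/8 (124.0.0.0 - 124.255.255.255) -> Router U
  124.0.0.0/10 (124.0.0.0 - 124.63.255.255) -> Router P
  124.32.0.0/11 (124.32.0.0 - 124.63.255.255) -> Router T
  124.32.0.0/12 (124.32.0.0 - 124.47.255.255) -> Router C
  124.32.0.0/13 (124.32.0.0 - 124.39.255.255) -> Router X
More-specific entries that do NOT match:
  124.34.233.192/29 (124.34.233.192 - 124.34.233.199) does not contain 124.34.233.209
  124.34.233.224/27 (124.34.233.224 - 124.34.233.255) does not contain 124.34.233.209
  124.34.201.0/24 (124.34.201.0 - 124.34.201.255) does not contain 124.34.233.209
  124.34.224.0/21 (124.34.224.0 - 124.34.231.255) does not contain 124.34.233.209
  124.34.128.0/18 (124.34.128.0 - 124.34.191.255) does not contain 124.34.233.209
  124.35.0.0/16 (124.35.0.0 - 124.35.255.255) does not contain 124.34.233.209
Longest matching prefix is /13 -> next hop Router X.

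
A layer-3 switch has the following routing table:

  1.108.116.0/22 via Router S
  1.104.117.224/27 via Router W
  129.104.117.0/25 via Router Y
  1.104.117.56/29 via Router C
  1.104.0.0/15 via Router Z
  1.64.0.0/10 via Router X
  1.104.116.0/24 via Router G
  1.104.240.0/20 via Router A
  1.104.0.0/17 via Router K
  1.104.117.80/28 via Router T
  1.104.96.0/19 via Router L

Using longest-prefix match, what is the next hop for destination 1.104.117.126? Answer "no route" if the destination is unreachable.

Router L

Routes whose prefix contains 1.104.117.126:
  1.64.0.0/10 (1.64.0.0 - 1.127.255.255) -> Router X
  1.104.0.0/15 (1.104.0.0 - 1.105.255.255) -> Router Z
  1.104.0.0/17 (1.104.0.0 - 1.104.127.255) -> Router K
  1.104.96.0/19 (1.104.96.0 - 1.104.127.255) -> Router L
More-specific entries that do NOT match:
  1.104.117.56/29 (1.104.117.56 - 1.104.117.63) does not contain 1.104.117.126
  1.104.117.80/28 (1.104.117.80 - 1.104.117.95) does not contain 1.104.117.126
  1.104.117.224/27 (1.104.117.224 - 1.104.117.255) does not contain 1.104.117.126
  129.104.117.0/25 (129.104.117.0 - 129.104.117.127) does not contain 1.104.117.126
  1.104.116.0/24 (1.104.116.0 - 1.104.116.255) does not contain 1.104.117.126
  1.108.116.0/22 (1.108.116.0 - 1.108.119.255) does not contain 1.104.117.126
  1.104.240.0/20 (1.104.240.0 - 1.104.255.255) does not contain 1.104.117.126
Longest matching prefix is /19 -> next hop Router L.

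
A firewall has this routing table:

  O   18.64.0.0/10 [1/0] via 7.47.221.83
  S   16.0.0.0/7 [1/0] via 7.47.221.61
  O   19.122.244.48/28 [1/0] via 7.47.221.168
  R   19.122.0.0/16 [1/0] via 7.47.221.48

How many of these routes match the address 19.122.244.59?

Prefixes containing 19.122.244.59:
  19.122.0.0/16 (19.122.0.0 - 19.122.255.255)
  19.122.244.48/28 (19.122.244.48 - 19.122.244.63)
Total matching entries: 2.

2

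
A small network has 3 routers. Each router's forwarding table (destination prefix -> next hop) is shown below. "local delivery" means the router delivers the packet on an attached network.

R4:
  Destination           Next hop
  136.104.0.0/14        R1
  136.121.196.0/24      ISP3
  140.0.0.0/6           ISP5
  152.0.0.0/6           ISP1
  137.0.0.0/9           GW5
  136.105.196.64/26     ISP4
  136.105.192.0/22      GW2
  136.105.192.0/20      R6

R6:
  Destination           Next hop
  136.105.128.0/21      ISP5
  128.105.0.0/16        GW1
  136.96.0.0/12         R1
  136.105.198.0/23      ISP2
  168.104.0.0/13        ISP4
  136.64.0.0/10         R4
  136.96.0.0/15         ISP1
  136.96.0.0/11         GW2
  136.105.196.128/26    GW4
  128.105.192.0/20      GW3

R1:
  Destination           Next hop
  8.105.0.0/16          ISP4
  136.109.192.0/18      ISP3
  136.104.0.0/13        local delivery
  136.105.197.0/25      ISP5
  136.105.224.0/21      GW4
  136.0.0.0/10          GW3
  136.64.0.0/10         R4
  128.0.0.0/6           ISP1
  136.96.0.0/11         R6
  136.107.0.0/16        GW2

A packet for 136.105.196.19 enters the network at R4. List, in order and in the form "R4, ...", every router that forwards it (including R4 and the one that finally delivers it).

At R4: longest match for 136.105.196.19 is 136.105.192.0/20 -> R6
At R6: longest match for 136.105.196.19 is 136.96.0.0/12 -> R1
At R1: longest match for 136.105.196.19 is 136.104.0.0/13 -> local delivery

R4, R6, R1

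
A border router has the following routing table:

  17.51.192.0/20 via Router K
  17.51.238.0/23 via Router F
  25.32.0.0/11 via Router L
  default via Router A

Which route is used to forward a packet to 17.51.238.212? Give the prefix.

17.51.238.0/23

Entries matching 17.51.238.212:
  0.0.0.0/0 (default, matches everything)
  17.51.238.0/23 (17.51.238.0 - 17.51.239.255)
Most specific is 17.51.238.0/23.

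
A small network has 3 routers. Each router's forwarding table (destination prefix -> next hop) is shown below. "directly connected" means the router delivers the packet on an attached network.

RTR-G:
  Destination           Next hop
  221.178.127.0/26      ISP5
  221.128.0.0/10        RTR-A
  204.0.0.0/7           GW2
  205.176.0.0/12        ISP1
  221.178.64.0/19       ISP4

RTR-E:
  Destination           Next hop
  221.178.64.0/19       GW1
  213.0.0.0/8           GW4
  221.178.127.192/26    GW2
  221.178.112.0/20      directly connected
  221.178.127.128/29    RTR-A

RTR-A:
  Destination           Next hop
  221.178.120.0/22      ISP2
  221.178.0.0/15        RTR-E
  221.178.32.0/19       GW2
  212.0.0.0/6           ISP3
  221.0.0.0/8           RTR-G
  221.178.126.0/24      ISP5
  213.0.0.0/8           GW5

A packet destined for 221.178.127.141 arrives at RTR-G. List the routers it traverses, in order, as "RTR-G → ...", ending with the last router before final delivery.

RTR-G → RTR-A → RTR-E

At RTR-G: longest match for 221.178.127.141 is 221.128.0.0/10 -> RTR-A
At RTR-A: longest match for 221.178.127.141 is 221.178.0.0/15 -> RTR-E
At RTR-E: longest match for 221.178.127.141 is 221.178.112.0/20 -> directly connected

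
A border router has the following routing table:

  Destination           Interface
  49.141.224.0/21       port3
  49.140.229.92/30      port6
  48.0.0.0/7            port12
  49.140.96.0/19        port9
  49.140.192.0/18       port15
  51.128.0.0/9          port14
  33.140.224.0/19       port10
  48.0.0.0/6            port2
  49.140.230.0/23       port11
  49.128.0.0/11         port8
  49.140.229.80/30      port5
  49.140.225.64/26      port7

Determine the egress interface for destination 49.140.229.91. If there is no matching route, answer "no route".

port15

Routes whose prefix contains 49.140.229.91:
  48.0.0.0/6 (48.0.0.0 - 51.255.255.255) -> port2
  48.0.0.0/7 (48.0.0.0 - 49.255.255.255) -> port12
  49.128.0.0/11 (49.128.0.0 - 49.159.255.255) -> port8
  49.140.192.0/18 (49.140.192.0 - 49.140.255.255) -> port15
More-specific entries that do NOT match:
  49.140.229.92/30 (49.140.229.92 - 49.140.229.95) does not contain 49.140.229.91
  49.140.229.80/30 (49.140.229.80 - 49.140.229.83) does not contain 49.140.229.91
  49.140.225.64/26 (49.140.225.64 - 49.140.225.127) does not contain 49.140.229.91
  49.140.230.0/23 (49.140.230.0 - 49.140.231.255) does not contain 49.140.229.91
  49.141.224.0/21 (49.141.224.0 - 49.141.231.255) does not contain 49.140.229.91
  49.140.96.0/19 (49.140.96.0 - 49.140.127.255) does not contain 49.140.229.91
  33.140.224.0/19 (33.140.224.0 - 33.140.255.255) does not contain 49.140.229.91
Longest matching prefix is /18 -> interface port15.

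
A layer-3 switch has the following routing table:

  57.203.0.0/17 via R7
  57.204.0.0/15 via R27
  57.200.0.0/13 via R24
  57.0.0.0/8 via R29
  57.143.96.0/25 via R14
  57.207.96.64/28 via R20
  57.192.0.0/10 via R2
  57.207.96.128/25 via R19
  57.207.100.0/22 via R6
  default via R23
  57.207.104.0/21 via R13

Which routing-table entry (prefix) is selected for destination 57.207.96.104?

57.200.0.0/13

Entries matching 57.207.96.104:
  0.0.0.0/0 (default, matches everything)
  57.0.0.0/8 (57.0.0.0 - 57.255.255.255)
  57.192.0.0/10 (57.192.0.0 - 57.255.255.255)
  57.200.0.0/13 (57.200.0.0 - 57.207.255.255)
Most specific is 57.200.0.0/13.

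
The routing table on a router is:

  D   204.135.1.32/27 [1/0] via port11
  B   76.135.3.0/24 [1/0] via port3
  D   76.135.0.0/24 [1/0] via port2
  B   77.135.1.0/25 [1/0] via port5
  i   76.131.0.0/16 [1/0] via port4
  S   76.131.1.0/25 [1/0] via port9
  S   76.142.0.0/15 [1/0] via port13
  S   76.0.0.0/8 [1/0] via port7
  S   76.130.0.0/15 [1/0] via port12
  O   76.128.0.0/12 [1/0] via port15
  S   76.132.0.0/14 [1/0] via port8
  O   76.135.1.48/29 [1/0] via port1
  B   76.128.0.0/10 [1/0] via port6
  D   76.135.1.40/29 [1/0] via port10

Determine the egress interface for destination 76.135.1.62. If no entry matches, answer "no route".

port8

Routes whose prefix contains 76.135.1.62:
  76.0.0.0/8 (76.0.0.0 - 76.255.255.255) -> port7
  76.128.0.0/10 (76.128.0.0 - 76.191.255.255) -> port6
  76.128.0.0/12 (76.128.0.0 - 76.143.255.255) -> port15
  76.132.0.0/14 (76.132.0.0 - 76.135.255.255) -> port8
More-specific entries that do NOT match:
  76.135.1.48/29 (76.135.1.48 - 76.135.1.55) does not contain 76.135.1.62
  76.135.1.40/29 (76.135.1.40 - 76.135.1.47) does not contain 76.135.1.62
  204.135.1.32/27 (204.135.1.32 - 204.135.1.63) does not contain 76.135.1.62
  77.135.1.0/25 (77.135.1.0 - 77.135.1.127) does not contain 76.135.1.62
  76.131.1.0/25 (76.131.1.0 - 76.131.1.127) does not contain 76.135.1.62
  76.135.3.0/24 (76.135.3.0 - 76.135.3.255) does not contain 76.135.1.62
  76.135.0.0/24 (76.135.0.0 - 76.135.0.255) does not contain 76.135.1.62
  76.131.0.0/16 (76.131.0.0 - 76.131.255.255) does not contain 76.135.1.62
  76.142.0.0/15 (76.142.0.0 - 76.143.255.255) does not contain 76.135.1.62
  76.130.0.0/15 (76.130.0.0 - 76.131.255.255) does not contain 76.135.1.62
Longest matching prefix is /14 -> interface port8.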